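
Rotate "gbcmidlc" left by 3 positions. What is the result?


Input: "gbcmidlc", rotate left by 3
First 3 characters: "gbc"
Remaining characters: "midlc"
Concatenate remaining + first: "midlc" + "gbc" = "midlcgbc"

midlcgbc


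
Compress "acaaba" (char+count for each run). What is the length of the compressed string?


Input: acaaba
Runs:
  'a' x 1 => "a1"
  'c' x 1 => "c1"
  'a' x 2 => "a2"
  'b' x 1 => "b1"
  'a' x 1 => "a1"
Compressed: "a1c1a2b1a1"
Compressed length: 10

10


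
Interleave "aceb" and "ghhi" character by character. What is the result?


Interleaving "aceb" and "ghhi":
  Position 0: 'a' from first, 'g' from second => "ag"
  Position 1: 'c' from first, 'h' from second => "ch"
  Position 2: 'e' from first, 'h' from second => "eh"
  Position 3: 'b' from first, 'i' from second => "bi"
Result: agchehbi

agchehbi


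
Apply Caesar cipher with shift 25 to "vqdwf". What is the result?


Caesar cipher: shift "vqdwf" by 25
  'v' (pos 21) + 25 = pos 20 = 'u'
  'q' (pos 16) + 25 = pos 15 = 'p'
  'd' (pos 3) + 25 = pos 2 = 'c'
  'w' (pos 22) + 25 = pos 21 = 'v'
  'f' (pos 5) + 25 = pos 4 = 'e'
Result: upcve

upcve


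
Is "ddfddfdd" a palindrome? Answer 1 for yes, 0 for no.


Input: ddfddfdd
Reversed: ddfddfdd
  Compare pos 0 ('d') with pos 7 ('d'): match
  Compare pos 1 ('d') with pos 6 ('d'): match
  Compare pos 2 ('f') with pos 5 ('f'): match
  Compare pos 3 ('d') with pos 4 ('d'): match
Result: palindrome

1


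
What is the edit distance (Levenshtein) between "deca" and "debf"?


Computing edit distance: "deca" -> "debf"
DP table:
           d    e    b    f
      0    1    2    3    4
  d   1    0    1    2    3
  e   2    1    0    1    2
  c   3    2    1    1    2
  a   4    3    2    2    2
Edit distance = dp[4][4] = 2

2


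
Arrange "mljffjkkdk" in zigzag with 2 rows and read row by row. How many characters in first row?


Zigzag "mljffjkkdk" into 2 rows:
Placing characters:
  'm' => row 0
  'l' => row 1
  'j' => row 0
  'f' => row 1
  'f' => row 0
  'j' => row 1
  'k' => row 0
  'k' => row 1
  'd' => row 0
  'k' => row 1
Rows:
  Row 0: "mjfkd"
  Row 1: "lfjkk"
First row length: 5

5


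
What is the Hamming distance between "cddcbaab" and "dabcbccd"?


Comparing "cddcbaab" and "dabcbccd" position by position:
  Position 0: 'c' vs 'd' => differ
  Position 1: 'd' vs 'a' => differ
  Position 2: 'd' vs 'b' => differ
  Position 3: 'c' vs 'c' => same
  Position 4: 'b' vs 'b' => same
  Position 5: 'a' vs 'c' => differ
  Position 6: 'a' vs 'c' => differ
  Position 7: 'b' vs 'd' => differ
Total differences (Hamming distance): 6

6


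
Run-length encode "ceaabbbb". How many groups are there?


Input: ceaabbbb
Scanning for consecutive runs:
  Group 1: 'c' x 1 (positions 0-0)
  Group 2: 'e' x 1 (positions 1-1)
  Group 3: 'a' x 2 (positions 2-3)
  Group 4: 'b' x 4 (positions 4-7)
Total groups: 4

4


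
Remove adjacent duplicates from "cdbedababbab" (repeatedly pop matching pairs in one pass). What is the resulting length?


Input: cdbedababbab
Stack-based adjacent duplicate removal:
  Read 'c': push. Stack: c
  Read 'd': push. Stack: cd
  Read 'b': push. Stack: cdb
  Read 'e': push. Stack: cdbe
  Read 'd': push. Stack: cdbed
  Read 'a': push. Stack: cdbeda
  Read 'b': push. Stack: cdbedab
  Read 'a': push. Stack: cdbedaba
  Read 'b': push. Stack: cdbedabab
  Read 'b': matches stack top 'b' => pop. Stack: cdbedaba
  Read 'a': matches stack top 'a' => pop. Stack: cdbedab
  Read 'b': matches stack top 'b' => pop. Stack: cdbeda
Final stack: "cdbeda" (length 6)

6


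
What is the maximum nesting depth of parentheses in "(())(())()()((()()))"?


Input: "(())(())()()((()()))"
Tracking depth:
  Position 0 '(': depth becomes 1
  Position 1 '(': depth becomes 2
  Position 2 ')': depth becomes 1
  Position 3 ')': depth becomes 0
  Position 4 '(': depth becomes 1
  Position 5 '(': depth becomes 2
  Position 6 ')': depth becomes 1
  Position 7 ')': depth becomes 0
  Position 8 '(': depth becomes 1
  Position 9 ')': depth becomes 0
  Position 10 '(': depth becomes 1
  Position 11 ')': depth becomes 0
  Position 12 '(': depth becomes 1
  Position 13 '(': depth becomes 2
  Position 14 '(': depth becomes 3
  Position 15 ')': depth becomes 2
  Position 16 '(': depth becomes 3
  Position 17 ')': depth becomes 2
  Position 18 ')': depth becomes 1
  Position 19 ')': depth becomes 0
Maximum depth reached: 3

3


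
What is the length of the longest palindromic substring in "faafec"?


Input: "faafec"
Checking substrings for palindromes:
  [0:4] "faaf" (len 4) => palindrome
  [1:3] "aa" (len 2) => palindrome
Longest palindromic substring: "faaf" with length 4

4


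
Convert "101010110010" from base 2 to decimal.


Input: "101010110010" in base 2
Positional expansion:
  Digit '1' (value 1) x 2^11 = 2048
  Digit '0' (value 0) x 2^10 = 0
  Digit '1' (value 1) x 2^9 = 512
  Digit '0' (value 0) x 2^8 = 0
  Digit '1' (value 1) x 2^7 = 128
  Digit '0' (value 0) x 2^6 = 0
  Digit '1' (value 1) x 2^5 = 32
  Digit '1' (value 1) x 2^4 = 16
  Digit '0' (value 0) x 2^3 = 0
  Digit '0' (value 0) x 2^2 = 0
  Digit '1' (value 1) x 2^1 = 2
  Digit '0' (value 0) x 2^0 = 0
Sum = 2738

2738


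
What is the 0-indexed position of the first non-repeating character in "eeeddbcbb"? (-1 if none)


Input: eeeddbcbb
Character frequencies:
  'b': 3
  'c': 1
  'd': 2
  'e': 3
Scanning left to right for freq == 1:
  Position 0 ('e'): freq=3, skip
  Position 1 ('e'): freq=3, skip
  Position 2 ('e'): freq=3, skip
  Position 3 ('d'): freq=2, skip
  Position 4 ('d'): freq=2, skip
  Position 5 ('b'): freq=3, skip
  Position 6 ('c'): unique! => answer = 6

6


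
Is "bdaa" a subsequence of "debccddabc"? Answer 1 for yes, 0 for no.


Check if "bdaa" is a subsequence of "debccddabc"
Greedy scan:
  Position 0 ('d'): no match needed
  Position 1 ('e'): no match needed
  Position 2 ('b'): matches sub[0] = 'b'
  Position 3 ('c'): no match needed
  Position 4 ('c'): no match needed
  Position 5 ('d'): matches sub[1] = 'd'
  Position 6 ('d'): no match needed
  Position 7 ('a'): matches sub[2] = 'a'
  Position 8 ('b'): no match needed
  Position 9 ('c'): no match needed
Only matched 3/4 characters => not a subsequence

0


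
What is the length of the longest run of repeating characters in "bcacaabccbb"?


Input: "bcacaabccbb"
Scanning for longest run:
  Position 1 ('c'): new char, reset run to 1
  Position 2 ('a'): new char, reset run to 1
  Position 3 ('c'): new char, reset run to 1
  Position 4 ('a'): new char, reset run to 1
  Position 5 ('a'): continues run of 'a', length=2
  Position 6 ('b'): new char, reset run to 1
  Position 7 ('c'): new char, reset run to 1
  Position 8 ('c'): continues run of 'c', length=2
  Position 9 ('b'): new char, reset run to 1
  Position 10 ('b'): continues run of 'b', length=2
Longest run: 'a' with length 2

2


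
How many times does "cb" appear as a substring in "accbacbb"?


Searching for "cb" in "accbacbb"
Scanning each position:
  Position 0: "ac" => no
  Position 1: "cc" => no
  Position 2: "cb" => MATCH
  Position 3: "ba" => no
  Position 4: "ac" => no
  Position 5: "cb" => MATCH
  Position 6: "bb" => no
Total occurrences: 2

2


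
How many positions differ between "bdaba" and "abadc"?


Comparing "bdaba" and "abadc" position by position:
  Position 0: 'b' vs 'a' => DIFFER
  Position 1: 'd' vs 'b' => DIFFER
  Position 2: 'a' vs 'a' => same
  Position 3: 'b' vs 'd' => DIFFER
  Position 4: 'a' vs 'c' => DIFFER
Positions that differ: 4

4


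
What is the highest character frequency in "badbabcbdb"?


Input: badbabcbdb
Character counts:
  'a': 2
  'b': 5
  'c': 1
  'd': 2
Maximum frequency: 5

5


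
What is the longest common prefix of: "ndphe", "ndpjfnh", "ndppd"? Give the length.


Words: ndphe, ndpjfnh, ndppd
  Position 0: all 'n' => match
  Position 1: all 'd' => match
  Position 2: all 'p' => match
  Position 3: ('h', 'j', 'p') => mismatch, stop
LCP = "ndp" (length 3)

3


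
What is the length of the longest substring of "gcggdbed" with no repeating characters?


Input: "gcggdbed"
Sliding window (track last position of each char):
  Position 0 ('g'): window [0,0] length 1 -- new best
  Position 1 ('c'): window [0,1] length 2 -- new best
  Position 2 ('g'): repeat (last at 0), move window start to 1
  Position 2 ('g'): window [1,2] length 2
  Position 3 ('g'): repeat (last at 2), move window start to 3
  Position 3 ('g'): window [3,3] length 1
  Position 4 ('d'): window [3,4] length 2
  Position 5 ('b'): window [3,5] length 3 -- new best
  Position 6 ('e'): window [3,6] length 4 -- new best
  Position 7 ('d'): repeat (last at 4), move window start to 5
  Position 7 ('d'): window [5,7] length 3
Longest substring with no repeats: "gdbe" with length 4

4


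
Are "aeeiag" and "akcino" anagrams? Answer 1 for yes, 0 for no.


Strings: "aeeiag", "akcino"
Sorted first:  aaeegi
Sorted second: acikno
Differ at position 1: 'a' vs 'c' => not anagrams

0


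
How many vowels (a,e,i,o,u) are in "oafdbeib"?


Input: oafdbeib
Checking each character:
  'o' at position 0: vowel (running total: 1)
  'a' at position 1: vowel (running total: 2)
  'f' at position 2: consonant
  'd' at position 3: consonant
  'b' at position 4: consonant
  'e' at position 5: vowel (running total: 3)
  'i' at position 6: vowel (running total: 4)
  'b' at position 7: consonant
Total vowels: 4

4


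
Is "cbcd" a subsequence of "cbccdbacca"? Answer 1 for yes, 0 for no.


Check if "cbcd" is a subsequence of "cbccdbacca"
Greedy scan:
  Position 0 ('c'): matches sub[0] = 'c'
  Position 1 ('b'): matches sub[1] = 'b'
  Position 2 ('c'): matches sub[2] = 'c'
  Position 3 ('c'): no match needed
  Position 4 ('d'): matches sub[3] = 'd'
  Position 5 ('b'): no match needed
  Position 6 ('a'): no match needed
  Position 7 ('c'): no match needed
  Position 8 ('c'): no match needed
  Position 9 ('a'): no match needed
All 4 characters matched => is a subsequence

1


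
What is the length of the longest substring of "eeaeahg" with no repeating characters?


Input: "eeaeahg"
Sliding window (track last position of each char):
  Position 0 ('e'): window [0,0] length 1 -- new best
  Position 1 ('e'): repeat (last at 0), move window start to 1
  Position 1 ('e'): window [1,1] length 1
  Position 2 ('a'): window [1,2] length 2 -- new best
  Position 3 ('e'): repeat (last at 1), move window start to 2
  Position 3 ('e'): window [2,3] length 2
  Position 4 ('a'): repeat (last at 2), move window start to 3
  Position 4 ('a'): window [3,4] length 2
  Position 5 ('h'): window [3,5] length 3 -- new best
  Position 6 ('g'): window [3,6] length 4 -- new best
Longest substring with no repeats: "eahg" with length 4

4


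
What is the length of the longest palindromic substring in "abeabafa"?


Input: "abeabafa"
Checking substrings for palindromes:
  [3:6] "aba" (len 3) => palindrome
  [5:8] "afa" (len 3) => palindrome
Longest palindromic substring: "aba" with length 3

3


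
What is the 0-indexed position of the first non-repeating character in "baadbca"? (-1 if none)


Input: baadbca
Character frequencies:
  'a': 3
  'b': 2
  'c': 1
  'd': 1
Scanning left to right for freq == 1:
  Position 0 ('b'): freq=2, skip
  Position 1 ('a'): freq=3, skip
  Position 2 ('a'): freq=3, skip
  Position 3 ('d'): unique! => answer = 3

3


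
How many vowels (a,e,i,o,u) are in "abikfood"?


Input: abikfood
Checking each character:
  'a' at position 0: vowel (running total: 1)
  'b' at position 1: consonant
  'i' at position 2: vowel (running total: 2)
  'k' at position 3: consonant
  'f' at position 4: consonant
  'o' at position 5: vowel (running total: 3)
  'o' at position 6: vowel (running total: 4)
  'd' at position 7: consonant
Total vowels: 4

4


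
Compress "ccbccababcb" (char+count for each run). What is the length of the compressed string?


Input: ccbccababcb
Runs:
  'c' x 2 => "c2"
  'b' x 1 => "b1"
  'c' x 2 => "c2"
  'a' x 1 => "a1"
  'b' x 1 => "b1"
  'a' x 1 => "a1"
  'b' x 1 => "b1"
  'c' x 1 => "c1"
  'b' x 1 => "b1"
Compressed: "c2b1c2a1b1a1b1c1b1"
Compressed length: 18

18


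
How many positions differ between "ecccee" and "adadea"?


Comparing "ecccee" and "adadea" position by position:
  Position 0: 'e' vs 'a' => DIFFER
  Position 1: 'c' vs 'd' => DIFFER
  Position 2: 'c' vs 'a' => DIFFER
  Position 3: 'c' vs 'd' => DIFFER
  Position 4: 'e' vs 'e' => same
  Position 5: 'e' vs 'a' => DIFFER
Positions that differ: 5

5


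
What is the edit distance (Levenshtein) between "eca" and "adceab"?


Computing edit distance: "eca" -> "adceab"
DP table:
           a    d    c    e    a    b
      0    1    2    3    4    5    6
  e   1    1    2    3    3    4    5
  c   2    2    2    2    3    4    5
  a   3    2    3    3    3    3    4
Edit distance = dp[3][6] = 4

4


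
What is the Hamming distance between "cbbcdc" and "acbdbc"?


Comparing "cbbcdc" and "acbdbc" position by position:
  Position 0: 'c' vs 'a' => differ
  Position 1: 'b' vs 'c' => differ
  Position 2: 'b' vs 'b' => same
  Position 3: 'c' vs 'd' => differ
  Position 4: 'd' vs 'b' => differ
  Position 5: 'c' vs 'c' => same
Total differences (Hamming distance): 4

4


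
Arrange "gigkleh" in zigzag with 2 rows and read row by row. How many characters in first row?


Zigzag "gigkleh" into 2 rows:
Placing characters:
  'g' => row 0
  'i' => row 1
  'g' => row 0
  'k' => row 1
  'l' => row 0
  'e' => row 1
  'h' => row 0
Rows:
  Row 0: "gglh"
  Row 1: "ike"
First row length: 4

4


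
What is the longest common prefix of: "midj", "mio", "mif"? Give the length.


Words: midj, mio, mif
  Position 0: all 'm' => match
  Position 1: all 'i' => match
  Position 2: ('d', 'o', 'f') => mismatch, stop
LCP = "mi" (length 2)

2


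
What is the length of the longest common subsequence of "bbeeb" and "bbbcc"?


LCS of "bbeeb" and "bbbcc"
DP table:
           b    b    b    c    c
      0    0    0    0    0    0
  b   0    1    1    1    1    1
  b   0    1    2    2    2    2
  e   0    1    2    2    2    2
  e   0    1    2    2    2    2
  b   0    1    2    3    3    3
LCS length = dp[5][5] = 3

3


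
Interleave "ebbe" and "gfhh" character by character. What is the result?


Interleaving "ebbe" and "gfhh":
  Position 0: 'e' from first, 'g' from second => "eg"
  Position 1: 'b' from first, 'f' from second => "bf"
  Position 2: 'b' from first, 'h' from second => "bh"
  Position 3: 'e' from first, 'h' from second => "eh"
Result: egbfbheh

egbfbheh


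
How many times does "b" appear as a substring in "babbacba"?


Searching for "b" in "babbacba"
Scanning each position:
  Position 0: "b" => MATCH
  Position 1: "a" => no
  Position 2: "b" => MATCH
  Position 3: "b" => MATCH
  Position 4: "a" => no
  Position 5: "c" => no
  Position 6: "b" => MATCH
  Position 7: "a" => no
Total occurrences: 4

4


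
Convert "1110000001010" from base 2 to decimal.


Input: "1110000001010" in base 2
Positional expansion:
  Digit '1' (value 1) x 2^12 = 4096
  Digit '1' (value 1) x 2^11 = 2048
  Digit '1' (value 1) x 2^10 = 1024
  Digit '0' (value 0) x 2^9 = 0
  Digit '0' (value 0) x 2^8 = 0
  Digit '0' (value 0) x 2^7 = 0
  Digit '0' (value 0) x 2^6 = 0
  Digit '0' (value 0) x 2^5 = 0
  Digit '0' (value 0) x 2^4 = 0
  Digit '1' (value 1) x 2^3 = 8
  Digit '0' (value 0) x 2^2 = 0
  Digit '1' (value 1) x 2^1 = 2
  Digit '0' (value 0) x 2^0 = 0
Sum = 7178

7178


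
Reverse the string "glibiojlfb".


Input: glibiojlfb
Reading characters right to left:
  Position 9: 'b'
  Position 8: 'f'
  Position 7: 'l'
  Position 6: 'j'
  Position 5: 'o'
  Position 4: 'i'
  Position 3: 'b'
  Position 2: 'i'
  Position 1: 'l'
  Position 0: 'g'
Reversed: bfljoibilg

bfljoibilg


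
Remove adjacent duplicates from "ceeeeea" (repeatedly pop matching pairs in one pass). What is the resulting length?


Input: ceeeeea
Stack-based adjacent duplicate removal:
  Read 'c': push. Stack: c
  Read 'e': push. Stack: ce
  Read 'e': matches stack top 'e' => pop. Stack: c
  Read 'e': push. Stack: ce
  Read 'e': matches stack top 'e' => pop. Stack: c
  Read 'e': push. Stack: ce
  Read 'a': push. Stack: cea
Final stack: "cea" (length 3)

3


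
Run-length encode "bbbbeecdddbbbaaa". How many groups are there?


Input: bbbbeecdddbbbaaa
Scanning for consecutive runs:
  Group 1: 'b' x 4 (positions 0-3)
  Group 2: 'e' x 2 (positions 4-5)
  Group 3: 'c' x 1 (positions 6-6)
  Group 4: 'd' x 3 (positions 7-9)
  Group 5: 'b' x 3 (positions 10-12)
  Group 6: 'a' x 3 (positions 13-15)
Total groups: 6

6


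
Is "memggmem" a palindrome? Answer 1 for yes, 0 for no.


Input: memggmem
Reversed: memggmem
  Compare pos 0 ('m') with pos 7 ('m'): match
  Compare pos 1 ('e') with pos 6 ('e'): match
  Compare pos 2 ('m') with pos 5 ('m'): match
  Compare pos 3 ('g') with pos 4 ('g'): match
Result: palindrome

1


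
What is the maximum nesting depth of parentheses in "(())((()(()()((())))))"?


Input: "(())((()(()()((())))))"
Tracking depth:
  Position 0 '(': depth becomes 1
  Position 1 '(': depth becomes 2
  Position 2 ')': depth becomes 1
  Position 3 ')': depth becomes 0
  Position 4 '(': depth becomes 1
  Position 5 '(': depth becomes 2
  Position 6 '(': depth becomes 3
  Position 7 ')': depth becomes 2
  Position 8 '(': depth becomes 3
  Position 9 '(': depth becomes 4
  Position 10 ')': depth becomes 3
  Position 11 '(': depth becomes 4
  Position 12 ')': depth becomes 3
  Position 13 '(': depth becomes 4
  Position 14 '(': depth becomes 5
  Position 15 '(': depth becomes 6
  Position 16 ')': depth becomes 5
  Position 17 ')': depth becomes 4
  Position 18 ')': depth becomes 3
  Position 19 ')': depth becomes 2
  Position 20 ')': depth becomes 1
  Position 21 ')': depth becomes 0
Maximum depth reached: 6

6


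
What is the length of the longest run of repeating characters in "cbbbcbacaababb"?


Input: "cbbbcbacaababb"
Scanning for longest run:
  Position 1 ('b'): new char, reset run to 1
  Position 2 ('b'): continues run of 'b', length=2
  Position 3 ('b'): continues run of 'b', length=3
  Position 4 ('c'): new char, reset run to 1
  Position 5 ('b'): new char, reset run to 1
  Position 6 ('a'): new char, reset run to 1
  Position 7 ('c'): new char, reset run to 1
  Position 8 ('a'): new char, reset run to 1
  Position 9 ('a'): continues run of 'a', length=2
  Position 10 ('b'): new char, reset run to 1
  Position 11 ('a'): new char, reset run to 1
  Position 12 ('b'): new char, reset run to 1
  Position 13 ('b'): continues run of 'b', length=2
Longest run: 'b' with length 3

3


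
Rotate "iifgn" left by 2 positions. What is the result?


Input: "iifgn", rotate left by 2
First 2 characters: "ii"
Remaining characters: "fgn"
Concatenate remaining + first: "fgn" + "ii" = "fgnii"

fgnii


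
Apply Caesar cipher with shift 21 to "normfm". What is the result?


Caesar cipher: shift "normfm" by 21
  'n' (pos 13) + 21 = pos 8 = 'i'
  'o' (pos 14) + 21 = pos 9 = 'j'
  'r' (pos 17) + 21 = pos 12 = 'm'
  'm' (pos 12) + 21 = pos 7 = 'h'
  'f' (pos 5) + 21 = pos 0 = 'a'
  'm' (pos 12) + 21 = pos 7 = 'h'
Result: ijmhah

ijmhah


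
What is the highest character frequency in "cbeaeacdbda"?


Input: cbeaeacdbda
Character counts:
  'a': 3
  'b': 2
  'c': 2
  'd': 2
  'e': 2
Maximum frequency: 3

3


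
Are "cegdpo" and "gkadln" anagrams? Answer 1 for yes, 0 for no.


Strings: "cegdpo", "gkadln"
Sorted first:  cdegop
Sorted second: adgkln
Differ at position 0: 'c' vs 'a' => not anagrams

0


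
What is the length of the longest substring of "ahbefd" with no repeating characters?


Input: "ahbefd"
Sliding window (track last position of each char):
  Position 0 ('a'): window [0,0] length 1 -- new best
  Position 1 ('h'): window [0,1] length 2 -- new best
  Position 2 ('b'): window [0,2] length 3 -- new best
  Position 3 ('e'): window [0,3] length 4 -- new best
  Position 4 ('f'): window [0,4] length 5 -- new best
  Position 5 ('d'): window [0,5] length 6 -- new best
Longest substring with no repeats: "ahbefd" with length 6

6


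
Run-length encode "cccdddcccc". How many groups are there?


Input: cccdddcccc
Scanning for consecutive runs:
  Group 1: 'c' x 3 (positions 0-2)
  Group 2: 'd' x 3 (positions 3-5)
  Group 3: 'c' x 4 (positions 6-9)
Total groups: 3

3


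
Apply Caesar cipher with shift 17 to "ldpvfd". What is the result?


Caesar cipher: shift "ldpvfd" by 17
  'l' (pos 11) + 17 = pos 2 = 'c'
  'd' (pos 3) + 17 = pos 20 = 'u'
  'p' (pos 15) + 17 = pos 6 = 'g'
  'v' (pos 21) + 17 = pos 12 = 'm'
  'f' (pos 5) + 17 = pos 22 = 'w'
  'd' (pos 3) + 17 = pos 20 = 'u'
Result: cugmwu

cugmwu


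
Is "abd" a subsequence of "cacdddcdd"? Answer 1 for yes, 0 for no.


Check if "abd" is a subsequence of "cacdddcdd"
Greedy scan:
  Position 0 ('c'): no match needed
  Position 1 ('a'): matches sub[0] = 'a'
  Position 2 ('c'): no match needed
  Position 3 ('d'): no match needed
  Position 4 ('d'): no match needed
  Position 5 ('d'): no match needed
  Position 6 ('c'): no match needed
  Position 7 ('d'): no match needed
  Position 8 ('d'): no match needed
Only matched 1/3 characters => not a subsequence

0


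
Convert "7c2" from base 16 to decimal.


Input: "7c2" in base 16
Positional expansion:
  Digit '7' (value 7) x 16^2 = 1792
  Digit 'c' (value 12) x 16^1 = 192
  Digit '2' (value 2) x 16^0 = 2
Sum = 1986

1986


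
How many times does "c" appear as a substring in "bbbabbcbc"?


Searching for "c" in "bbbabbcbc"
Scanning each position:
  Position 0: "b" => no
  Position 1: "b" => no
  Position 2: "b" => no
  Position 3: "a" => no
  Position 4: "b" => no
  Position 5: "b" => no
  Position 6: "c" => MATCH
  Position 7: "b" => no
  Position 8: "c" => MATCH
Total occurrences: 2

2


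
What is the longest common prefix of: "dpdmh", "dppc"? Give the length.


Words: dpdmh, dppc
  Position 0: all 'd' => match
  Position 1: all 'p' => match
  Position 2: ('d', 'p') => mismatch, stop
LCP = "dp" (length 2)

2


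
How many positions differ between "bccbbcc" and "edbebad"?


Comparing "bccbbcc" and "edbebad" position by position:
  Position 0: 'b' vs 'e' => DIFFER
  Position 1: 'c' vs 'd' => DIFFER
  Position 2: 'c' vs 'b' => DIFFER
  Position 3: 'b' vs 'e' => DIFFER
  Position 4: 'b' vs 'b' => same
  Position 5: 'c' vs 'a' => DIFFER
  Position 6: 'c' vs 'd' => DIFFER
Positions that differ: 6

6


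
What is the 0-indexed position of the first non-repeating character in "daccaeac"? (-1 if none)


Input: daccaeac
Character frequencies:
  'a': 3
  'c': 3
  'd': 1
  'e': 1
Scanning left to right for freq == 1:
  Position 0 ('d'): unique! => answer = 0

0


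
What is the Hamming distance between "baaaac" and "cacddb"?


Comparing "baaaac" and "cacddb" position by position:
  Position 0: 'b' vs 'c' => differ
  Position 1: 'a' vs 'a' => same
  Position 2: 'a' vs 'c' => differ
  Position 3: 'a' vs 'd' => differ
  Position 4: 'a' vs 'd' => differ
  Position 5: 'c' vs 'b' => differ
Total differences (Hamming distance): 5

5


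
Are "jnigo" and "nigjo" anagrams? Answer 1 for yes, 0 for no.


Strings: "jnigo", "nigjo"
Sorted first:  gijno
Sorted second: gijno
Sorted forms match => anagrams

1


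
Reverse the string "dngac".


Input: dngac
Reading characters right to left:
  Position 4: 'c'
  Position 3: 'a'
  Position 2: 'g'
  Position 1: 'n'
  Position 0: 'd'
Reversed: cagnd

cagnd


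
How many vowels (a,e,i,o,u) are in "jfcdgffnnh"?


Input: jfcdgffnnh
Checking each character:
  'j' at position 0: consonant
  'f' at position 1: consonant
  'c' at position 2: consonant
  'd' at position 3: consonant
  'g' at position 4: consonant
  'f' at position 5: consonant
  'f' at position 6: consonant
  'n' at position 7: consonant
  'n' at position 8: consonant
  'h' at position 9: consonant
Total vowels: 0

0


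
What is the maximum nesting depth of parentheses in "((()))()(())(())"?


Input: "((()))()(())(())"
Tracking depth:
  Position 0 '(': depth becomes 1
  Position 1 '(': depth becomes 2
  Position 2 '(': depth becomes 3
  Position 3 ')': depth becomes 2
  Position 4 ')': depth becomes 1
  Position 5 ')': depth becomes 0
  Position 6 '(': depth becomes 1
  Position 7 ')': depth becomes 0
  Position 8 '(': depth becomes 1
  Position 9 '(': depth becomes 2
  Position 10 ')': depth becomes 1
  Position 11 ')': depth becomes 0
  Position 12 '(': depth becomes 1
  Position 13 '(': depth becomes 2
  Position 14 ')': depth becomes 1
  Position 15 ')': depth becomes 0
Maximum depth reached: 3

3


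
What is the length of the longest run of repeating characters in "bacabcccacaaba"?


Input: "bacabcccacaaba"
Scanning for longest run:
  Position 1 ('a'): new char, reset run to 1
  Position 2 ('c'): new char, reset run to 1
  Position 3 ('a'): new char, reset run to 1
  Position 4 ('b'): new char, reset run to 1
  Position 5 ('c'): new char, reset run to 1
  Position 6 ('c'): continues run of 'c', length=2
  Position 7 ('c'): continues run of 'c', length=3
  Position 8 ('a'): new char, reset run to 1
  Position 9 ('c'): new char, reset run to 1
  Position 10 ('a'): new char, reset run to 1
  Position 11 ('a'): continues run of 'a', length=2
  Position 12 ('b'): new char, reset run to 1
  Position 13 ('a'): new char, reset run to 1
Longest run: 'c' with length 3

3


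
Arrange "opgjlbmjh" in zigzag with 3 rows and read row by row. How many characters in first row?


Zigzag "opgjlbmjh" into 3 rows:
Placing characters:
  'o' => row 0
  'p' => row 1
  'g' => row 2
  'j' => row 1
  'l' => row 0
  'b' => row 1
  'm' => row 2
  'j' => row 1
  'h' => row 0
Rows:
  Row 0: "olh"
  Row 1: "pjbj"
  Row 2: "gm"
First row length: 3

3


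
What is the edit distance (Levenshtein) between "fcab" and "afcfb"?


Computing edit distance: "fcab" -> "afcfb"
DP table:
           a    f    c    f    b
      0    1    2    3    4    5
  f   1    1    1    2    3    4
  c   2    2    2    1    2    3
  a   3    2    3    2    2    3
  b   4    3    3    3    3    2
Edit distance = dp[4][5] = 2

2


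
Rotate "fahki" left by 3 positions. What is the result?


Input: "fahki", rotate left by 3
First 3 characters: "fah"
Remaining characters: "ki"
Concatenate remaining + first: "ki" + "fah" = "kifah"

kifah


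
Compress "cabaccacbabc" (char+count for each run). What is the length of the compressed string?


Input: cabaccacbabc
Runs:
  'c' x 1 => "c1"
  'a' x 1 => "a1"
  'b' x 1 => "b1"
  'a' x 1 => "a1"
  'c' x 2 => "c2"
  'a' x 1 => "a1"
  'c' x 1 => "c1"
  'b' x 1 => "b1"
  'a' x 1 => "a1"
  'b' x 1 => "b1"
  'c' x 1 => "c1"
Compressed: "c1a1b1a1c2a1c1b1a1b1c1"
Compressed length: 22

22


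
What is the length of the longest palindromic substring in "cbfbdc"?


Input: "cbfbdc"
Checking substrings for palindromes:
  [1:4] "bfb" (len 3) => palindrome
Longest palindromic substring: "bfb" with length 3

3


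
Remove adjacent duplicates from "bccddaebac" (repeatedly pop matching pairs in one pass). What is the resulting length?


Input: bccddaebac
Stack-based adjacent duplicate removal:
  Read 'b': push. Stack: b
  Read 'c': push. Stack: bc
  Read 'c': matches stack top 'c' => pop. Stack: b
  Read 'd': push. Stack: bd
  Read 'd': matches stack top 'd' => pop. Stack: b
  Read 'a': push. Stack: ba
  Read 'e': push. Stack: bae
  Read 'b': push. Stack: baeb
  Read 'a': push. Stack: baeba
  Read 'c': push. Stack: baebac
Final stack: "baebac" (length 6)

6


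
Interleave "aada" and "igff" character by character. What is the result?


Interleaving "aada" and "igff":
  Position 0: 'a' from first, 'i' from second => "ai"
  Position 1: 'a' from first, 'g' from second => "ag"
  Position 2: 'd' from first, 'f' from second => "df"
  Position 3: 'a' from first, 'f' from second => "af"
Result: aiagdfaf

aiagdfaf


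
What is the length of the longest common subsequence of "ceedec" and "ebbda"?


LCS of "ceedec" and "ebbda"
DP table:
           e    b    b    d    a
      0    0    0    0    0    0
  c   0    0    0    0    0    0
  e   0    1    1    1    1    1
  e   0    1    1    1    1    1
  d   0    1    1    1    2    2
  e   0    1    1    1    2    2
  c   0    1    1    1    2    2
LCS length = dp[6][5] = 2

2


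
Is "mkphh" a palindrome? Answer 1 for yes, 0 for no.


Input: mkphh
Reversed: hhpkm
  Compare pos 0 ('m') with pos 4 ('h'): MISMATCH
  Compare pos 1 ('k') with pos 3 ('h'): MISMATCH
Result: not a palindrome

0


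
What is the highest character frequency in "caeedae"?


Input: caeedae
Character counts:
  'a': 2
  'c': 1
  'd': 1
  'e': 3
Maximum frequency: 3

3


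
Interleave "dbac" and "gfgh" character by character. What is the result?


Interleaving "dbac" and "gfgh":
  Position 0: 'd' from first, 'g' from second => "dg"
  Position 1: 'b' from first, 'f' from second => "bf"
  Position 2: 'a' from first, 'g' from second => "ag"
  Position 3: 'c' from first, 'h' from second => "ch"
Result: dgbfagch

dgbfagch


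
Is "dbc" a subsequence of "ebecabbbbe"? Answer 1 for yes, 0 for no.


Check if "dbc" is a subsequence of "ebecabbbbe"
Greedy scan:
  Position 0 ('e'): no match needed
  Position 1 ('b'): no match needed
  Position 2 ('e'): no match needed
  Position 3 ('c'): no match needed
  Position 4 ('a'): no match needed
  Position 5 ('b'): no match needed
  Position 6 ('b'): no match needed
  Position 7 ('b'): no match needed
  Position 8 ('b'): no match needed
  Position 9 ('e'): no match needed
Only matched 0/3 characters => not a subsequence

0


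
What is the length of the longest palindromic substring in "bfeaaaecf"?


Input: "bfeaaaecf"
Checking substrings for palindromes:
  [2:7] "eaaae" (len 5) => palindrome
  [3:6] "aaa" (len 3) => palindrome
  [3:5] "aa" (len 2) => palindrome
  [4:6] "aa" (len 2) => palindrome
Longest palindromic substring: "eaaae" with length 5

5


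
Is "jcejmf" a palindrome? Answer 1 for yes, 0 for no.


Input: jcejmf
Reversed: fmjecj
  Compare pos 0 ('j') with pos 5 ('f'): MISMATCH
  Compare pos 1 ('c') with pos 4 ('m'): MISMATCH
  Compare pos 2 ('e') with pos 3 ('j'): MISMATCH
Result: not a palindrome

0


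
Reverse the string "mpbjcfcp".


Input: mpbjcfcp
Reading characters right to left:
  Position 7: 'p'
  Position 6: 'c'
  Position 5: 'f'
  Position 4: 'c'
  Position 3: 'j'
  Position 2: 'b'
  Position 1: 'p'
  Position 0: 'm'
Reversed: pcfcjbpm

pcfcjbpm


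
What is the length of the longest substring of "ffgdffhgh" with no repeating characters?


Input: "ffgdffhgh"
Sliding window (track last position of each char):
  Position 0 ('f'): window [0,0] length 1 -- new best
  Position 1 ('f'): repeat (last at 0), move window start to 1
  Position 1 ('f'): window [1,1] length 1
  Position 2 ('g'): window [1,2] length 2 -- new best
  Position 3 ('d'): window [1,3] length 3 -- new best
  Position 4 ('f'): repeat (last at 1), move window start to 2
  Position 4 ('f'): window [2,4] length 3
  Position 5 ('f'): repeat (last at 4), move window start to 5
  Position 5 ('f'): window [5,5] length 1
  Position 6 ('h'): window [5,6] length 2
  Position 7 ('g'): window [5,7] length 3
  Position 8 ('h'): repeat (last at 6), move window start to 7
  Position 8 ('h'): window [7,8] length 2
Longest substring with no repeats: "fgd" with length 3

3


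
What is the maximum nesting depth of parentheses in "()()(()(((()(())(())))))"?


Input: "()()(()(((()(())(())))))"
Tracking depth:
  Position 0 '(': depth becomes 1
  Position 1 ')': depth becomes 0
  Position 2 '(': depth becomes 1
  Position 3 ')': depth becomes 0
  Position 4 '(': depth becomes 1
  Position 5 '(': depth becomes 2
  Position 6 ')': depth becomes 1
  Position 7 '(': depth becomes 2
  Position 8 '(': depth becomes 3
  Position 9 '(': depth becomes 4
  Position 10 '(': depth becomes 5
  Position 11 ')': depth becomes 4
  Position 12 '(': depth becomes 5
  Position 13 '(': depth becomes 6
  Position 14 ')': depth becomes 5
  Position 15 ')': depth becomes 4
  Position 16 '(': depth becomes 5
  Position 17 '(': depth becomes 6
  Position 18 ')': depth becomes 5
  Position 19 ')': depth becomes 4
  Position 20 ')': depth becomes 3
  Position 21 ')': depth becomes 2
  Position 22 ')': depth becomes 1
  Position 23 ')': depth becomes 0
Maximum depth reached: 6

6


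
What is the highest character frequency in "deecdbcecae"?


Input: deecdbcecae
Character counts:
  'a': 1
  'b': 1
  'c': 3
  'd': 2
  'e': 4
Maximum frequency: 4

4


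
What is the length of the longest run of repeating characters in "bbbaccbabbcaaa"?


Input: "bbbaccbabbcaaa"
Scanning for longest run:
  Position 1 ('b'): continues run of 'b', length=2
  Position 2 ('b'): continues run of 'b', length=3
  Position 3 ('a'): new char, reset run to 1
  Position 4 ('c'): new char, reset run to 1
  Position 5 ('c'): continues run of 'c', length=2
  Position 6 ('b'): new char, reset run to 1
  Position 7 ('a'): new char, reset run to 1
  Position 8 ('b'): new char, reset run to 1
  Position 9 ('b'): continues run of 'b', length=2
  Position 10 ('c'): new char, reset run to 1
  Position 11 ('a'): new char, reset run to 1
  Position 12 ('a'): continues run of 'a', length=2
  Position 13 ('a'): continues run of 'a', length=3
Longest run: 'b' with length 3

3


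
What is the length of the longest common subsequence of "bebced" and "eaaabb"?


LCS of "bebced" and "eaaabb"
DP table:
           e    a    a    a    b    b
      0    0    0    0    0    0    0
  b   0    0    0    0    0    1    1
  e   0    1    1    1    1    1    1
  b   0    1    1    1    1    2    2
  c   0    1    1    1    1    2    2
  e   0    1    1    1    1    2    2
  d   0    1    1    1    1    2    2
LCS length = dp[6][6] = 2

2


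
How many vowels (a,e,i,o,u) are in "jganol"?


Input: jganol
Checking each character:
  'j' at position 0: consonant
  'g' at position 1: consonant
  'a' at position 2: vowel (running total: 1)
  'n' at position 3: consonant
  'o' at position 4: vowel (running total: 2)
  'l' at position 5: consonant
Total vowels: 2

2


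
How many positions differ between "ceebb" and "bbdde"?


Comparing "ceebb" and "bbdde" position by position:
  Position 0: 'c' vs 'b' => DIFFER
  Position 1: 'e' vs 'b' => DIFFER
  Position 2: 'e' vs 'd' => DIFFER
  Position 3: 'b' vs 'd' => DIFFER
  Position 4: 'b' vs 'e' => DIFFER
Positions that differ: 5

5


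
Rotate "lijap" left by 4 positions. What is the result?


Input: "lijap", rotate left by 4
First 4 characters: "lija"
Remaining characters: "p"
Concatenate remaining + first: "p" + "lija" = "plija"

plija


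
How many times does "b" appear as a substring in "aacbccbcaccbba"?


Searching for "b" in "aacbccbcaccbba"
Scanning each position:
  Position 0: "a" => no
  Position 1: "a" => no
  Position 2: "c" => no
  Position 3: "b" => MATCH
  Position 4: "c" => no
  Position 5: "c" => no
  Position 6: "b" => MATCH
  Position 7: "c" => no
  Position 8: "a" => no
  Position 9: "c" => no
  Position 10: "c" => no
  Position 11: "b" => MATCH
  Position 12: "b" => MATCH
  Position 13: "a" => no
Total occurrences: 4

4


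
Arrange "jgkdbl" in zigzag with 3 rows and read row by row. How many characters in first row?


Zigzag "jgkdbl" into 3 rows:
Placing characters:
  'j' => row 0
  'g' => row 1
  'k' => row 2
  'd' => row 1
  'b' => row 0
  'l' => row 1
Rows:
  Row 0: "jb"
  Row 1: "gdl"
  Row 2: "k"
First row length: 2

2


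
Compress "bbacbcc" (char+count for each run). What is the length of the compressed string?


Input: bbacbcc
Runs:
  'b' x 2 => "b2"
  'a' x 1 => "a1"
  'c' x 1 => "c1"
  'b' x 1 => "b1"
  'c' x 2 => "c2"
Compressed: "b2a1c1b1c2"
Compressed length: 10

10


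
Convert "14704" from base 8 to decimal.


Input: "14704" in base 8
Positional expansion:
  Digit '1' (value 1) x 8^4 = 4096
  Digit '4' (value 4) x 8^3 = 2048
  Digit '7' (value 7) x 8^2 = 448
  Digit '0' (value 0) x 8^1 = 0
  Digit '4' (value 4) x 8^0 = 4
Sum = 6596

6596


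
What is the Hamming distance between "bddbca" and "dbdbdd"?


Comparing "bddbca" and "dbdbdd" position by position:
  Position 0: 'b' vs 'd' => differ
  Position 1: 'd' vs 'b' => differ
  Position 2: 'd' vs 'd' => same
  Position 3: 'b' vs 'b' => same
  Position 4: 'c' vs 'd' => differ
  Position 5: 'a' vs 'd' => differ
Total differences (Hamming distance): 4

4


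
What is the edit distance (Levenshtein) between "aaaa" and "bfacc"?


Computing edit distance: "aaaa" -> "bfacc"
DP table:
           b    f    a    c    c
      0    1    2    3    4    5
  a   1    1    2    2    3    4
  a   2    2    2    2    3    4
  a   3    3    3    2    3    4
  a   4    4    4    3    3    4
Edit distance = dp[4][5] = 4

4


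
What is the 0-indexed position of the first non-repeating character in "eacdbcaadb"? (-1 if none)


Input: eacdbcaadb
Character frequencies:
  'a': 3
  'b': 2
  'c': 2
  'd': 2
  'e': 1
Scanning left to right for freq == 1:
  Position 0 ('e'): unique! => answer = 0

0


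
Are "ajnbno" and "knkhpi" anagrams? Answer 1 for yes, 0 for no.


Strings: "ajnbno", "knkhpi"
Sorted first:  abjnno
Sorted second: hikknp
Differ at position 0: 'a' vs 'h' => not anagrams

0


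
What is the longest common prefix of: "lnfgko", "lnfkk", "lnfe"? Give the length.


Words: lnfgko, lnfkk, lnfe
  Position 0: all 'l' => match
  Position 1: all 'n' => match
  Position 2: all 'f' => match
  Position 3: ('g', 'k', 'e') => mismatch, stop
LCP = "lnf" (length 3)

3


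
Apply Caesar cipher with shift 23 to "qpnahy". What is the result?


Caesar cipher: shift "qpnahy" by 23
  'q' (pos 16) + 23 = pos 13 = 'n'
  'p' (pos 15) + 23 = pos 12 = 'm'
  'n' (pos 13) + 23 = pos 10 = 'k'
  'a' (pos 0) + 23 = pos 23 = 'x'
  'h' (pos 7) + 23 = pos 4 = 'e'
  'y' (pos 24) + 23 = pos 21 = 'v'
Result: nmkxev

nmkxev


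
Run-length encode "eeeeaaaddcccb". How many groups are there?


Input: eeeeaaaddcccb
Scanning for consecutive runs:
  Group 1: 'e' x 4 (positions 0-3)
  Group 2: 'a' x 3 (positions 4-6)
  Group 3: 'd' x 2 (positions 7-8)
  Group 4: 'c' x 3 (positions 9-11)
  Group 5: 'b' x 1 (positions 12-12)
Total groups: 5

5


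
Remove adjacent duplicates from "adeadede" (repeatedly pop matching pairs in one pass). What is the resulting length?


Input: adeadede
Stack-based adjacent duplicate removal:
  Read 'a': push. Stack: a
  Read 'd': push. Stack: ad
  Read 'e': push. Stack: ade
  Read 'a': push. Stack: adea
  Read 'd': push. Stack: adead
  Read 'e': push. Stack: adeade
  Read 'd': push. Stack: adeaded
  Read 'e': push. Stack: adeadede
Final stack: "adeadede" (length 8)

8


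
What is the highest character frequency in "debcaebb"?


Input: debcaebb
Character counts:
  'a': 1
  'b': 3
  'c': 1
  'd': 1
  'e': 2
Maximum frequency: 3

3


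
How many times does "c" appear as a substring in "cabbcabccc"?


Searching for "c" in "cabbcabccc"
Scanning each position:
  Position 0: "c" => MATCH
  Position 1: "a" => no
  Position 2: "b" => no
  Position 3: "b" => no
  Position 4: "c" => MATCH
  Position 5: "a" => no
  Position 6: "b" => no
  Position 7: "c" => MATCH
  Position 8: "c" => MATCH
  Position 9: "c" => MATCH
Total occurrences: 5

5


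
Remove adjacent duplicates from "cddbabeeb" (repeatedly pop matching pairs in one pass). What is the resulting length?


Input: cddbabeeb
Stack-based adjacent duplicate removal:
  Read 'c': push. Stack: c
  Read 'd': push. Stack: cd
  Read 'd': matches stack top 'd' => pop. Stack: c
  Read 'b': push. Stack: cb
  Read 'a': push. Stack: cba
  Read 'b': push. Stack: cbab
  Read 'e': push. Stack: cbabe
  Read 'e': matches stack top 'e' => pop. Stack: cbab
  Read 'b': matches stack top 'b' => pop. Stack: cba
Final stack: "cba" (length 3)

3


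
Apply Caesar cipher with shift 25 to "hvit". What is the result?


Caesar cipher: shift "hvit" by 25
  'h' (pos 7) + 25 = pos 6 = 'g'
  'v' (pos 21) + 25 = pos 20 = 'u'
  'i' (pos 8) + 25 = pos 7 = 'h'
  't' (pos 19) + 25 = pos 18 = 's'
Result: guhs

guhs


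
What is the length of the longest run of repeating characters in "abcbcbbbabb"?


Input: "abcbcbbbabb"
Scanning for longest run:
  Position 1 ('b'): new char, reset run to 1
  Position 2 ('c'): new char, reset run to 1
  Position 3 ('b'): new char, reset run to 1
  Position 4 ('c'): new char, reset run to 1
  Position 5 ('b'): new char, reset run to 1
  Position 6 ('b'): continues run of 'b', length=2
  Position 7 ('b'): continues run of 'b', length=3
  Position 8 ('a'): new char, reset run to 1
  Position 9 ('b'): new char, reset run to 1
  Position 10 ('b'): continues run of 'b', length=2
Longest run: 'b' with length 3

3
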